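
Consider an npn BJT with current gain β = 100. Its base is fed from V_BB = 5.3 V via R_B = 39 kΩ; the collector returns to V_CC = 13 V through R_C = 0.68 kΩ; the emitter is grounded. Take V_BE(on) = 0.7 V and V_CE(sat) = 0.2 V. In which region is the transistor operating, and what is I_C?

Assume active. Base-emitter loop: I_B = (V_BB − V_BE)/R_B = (5.3 − 0.7)/39 = 0.118 mA.
I_C = β·I_B = 100×0.118 = 11.8 mA.
V_CE = V_CC − I_C·R_C = 13 − 11.8×0.68 = 4.98 V > V_CE(sat), so the active-region assumption holds.

active; I_C ≈ 12 mA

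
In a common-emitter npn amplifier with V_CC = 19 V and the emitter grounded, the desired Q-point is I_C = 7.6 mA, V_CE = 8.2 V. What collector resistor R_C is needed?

R_C ≈ 1.4 kΩ

Collector loop: V_CC = I_C·R_C + V_CE.
R_C = (V_CC − V_CE)/I_C = (19 − 8.2)/7.6 = 1.42 kΩ.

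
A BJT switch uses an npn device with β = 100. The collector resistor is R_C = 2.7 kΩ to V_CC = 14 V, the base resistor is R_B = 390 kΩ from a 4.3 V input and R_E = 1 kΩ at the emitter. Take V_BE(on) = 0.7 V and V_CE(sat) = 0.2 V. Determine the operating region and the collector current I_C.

Assume active. Base-emitter loop: I_B = (V_BB − V_BE)/(R_B + (β+1)R_E) = (4.3 − 0.7)/(390 + 101×1) = 0.00733 mA.
I_C = β·I_B = 100×0.00733 = 0.733 mA.
V_CE = V_CC − I_C·R_C − I_E·R_E = 14 − 0.733×2.7 − 0.741×1 = 11.3 V > V_CE(sat), so the active-region assumption holds.

active; I_C ≈ 0.73 mA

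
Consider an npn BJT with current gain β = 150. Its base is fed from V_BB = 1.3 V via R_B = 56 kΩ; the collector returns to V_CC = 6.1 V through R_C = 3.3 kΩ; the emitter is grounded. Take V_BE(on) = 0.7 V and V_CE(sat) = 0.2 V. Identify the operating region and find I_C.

active; I_C ≈ 1.6 mA

Assume active. Base-emitter loop: I_B = (V_BB − V_BE)/R_B = (1.3 − 0.7)/56 = 0.0107 mA.
I_C = β·I_B = 150×0.0107 = 1.61 mA.
V_CE = V_CC − I_C·R_C = 6.1 − 1.61×3.3 = 0.796 V > V_CE(sat), so the active-region assumption holds.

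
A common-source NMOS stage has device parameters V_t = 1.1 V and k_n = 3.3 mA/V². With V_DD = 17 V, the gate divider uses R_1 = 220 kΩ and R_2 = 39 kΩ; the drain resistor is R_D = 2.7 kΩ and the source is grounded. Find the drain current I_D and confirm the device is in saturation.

V_G = V_DD·R_2/(R_1+R_2) = 17×39/259 = 2.56 V. With the source grounded, V_GS = V_G = 2.56 V.
Assume saturation: I_D = (k_n/2)(V_GS − V_t)² = (3.3/2)×(2.56 − 1.1)² = 1.65×1.46² = 3.52 mA.
V_DS = V_DD − I_D·R_D = 17 − 3.52×2.7 = 7.51 V.
Saturation requires V_DS ≥ V_GS − V_t = 1.46 V; 7.51 ≥ 1.46 ✓.

I_D ≈ 3.5 mA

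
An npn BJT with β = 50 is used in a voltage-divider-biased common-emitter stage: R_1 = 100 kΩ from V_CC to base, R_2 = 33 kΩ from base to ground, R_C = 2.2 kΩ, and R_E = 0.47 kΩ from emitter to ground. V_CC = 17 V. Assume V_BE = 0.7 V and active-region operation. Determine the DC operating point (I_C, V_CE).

I_C ≈ 3.6 mA, V_CE ≈ 7.3 V

Thevenize the base divider: V_Th = V_CC·R_2/(R_1+R_2) = 17×33/133 = 4.22 V, R_Th = R_1‖R_2 = 24.8 kΩ.
Base-emitter loop: V_Th = I_B·R_Th + V_BE + (β+1)I_B·R_E, so I_B = (4.22 − 0.7) / (24.8 + 51×0.47) = 0.0721 mA.
I_C = β·I_B = 50×0.0721 = 3.61 mA, and I_E = (β+1)I_B = 3.68 mA.
V_CE = V_CC − I_C·R_C − I_E·R_E = 17 − 3.61×2.2 − 3.68×0.47 = 7.34 V.
V_CE = 7.34 V > 0.2 V confirms active-region operation.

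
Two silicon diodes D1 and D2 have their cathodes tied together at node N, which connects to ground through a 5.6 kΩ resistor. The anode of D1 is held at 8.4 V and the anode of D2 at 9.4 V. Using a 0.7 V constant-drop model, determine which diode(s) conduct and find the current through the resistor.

Only D2 conducts; I_R ≈ 1.6 mA

Assume both conduct. Then node N would need to be at both 8.4−0.7 = 7.7 V and 9.4−0.7 = 8.7 V, which is impossible.
Assume only D2 conducts: V_N = 9.4 − 0.7 = 8.7 V, so I_R = 8.7/5.6 = 1.55 mA.
Check D1: its anode-to-cathode voltage is 8.4 − 8.7 = -0.3 V < 0.7 V, so it is off. The assumption is consistent.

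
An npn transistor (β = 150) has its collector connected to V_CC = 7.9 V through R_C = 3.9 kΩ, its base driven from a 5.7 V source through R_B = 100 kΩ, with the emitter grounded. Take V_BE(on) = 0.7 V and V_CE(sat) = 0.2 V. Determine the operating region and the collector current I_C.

saturation; I_C ≈ 2 mA

Assume active: I_B = (5.7 − 0.7)/100 = 0.05 mA, giving I_C = β·I_B = 7.5 mA.
But then V_CE = 7.9 − 7.5×3.9 = -21.4 V < V_CE(sat) = 0.2 V — impossible in the active region.
So the transistor is saturated. With V_CE = 0.2 V, I_C = (V_CC − 0.2)/R_C = 7.7/3.9 = 1.97 mA.
Check: β·I_B = 7.5 mA > I_C = 1.97 mA, confirming saturation.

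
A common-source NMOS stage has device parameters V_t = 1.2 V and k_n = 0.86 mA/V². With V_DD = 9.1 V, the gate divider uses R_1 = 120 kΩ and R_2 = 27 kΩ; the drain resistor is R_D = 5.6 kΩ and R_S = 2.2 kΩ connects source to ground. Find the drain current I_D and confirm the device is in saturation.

V_G = V_DD·R_2/(R_1+R_2) = 9.1×27/147 = 1.67 V.
Assume saturation: I_D = (k_n/2)(V_GS − V_t)² with V_GS = V_G − I_D·R_S = 1.67 − 2.2·I_D.
Substituting gives 2.08·I_D² − 1.89·I_D + 0.0956 = 0, with roots I_D = 0.0537 or 0.855 mA.
The root I_D = 0.855 mA gives V_GS = -0.21 V ≤ V_t, so take I_D = 0.0537 mA.
Then V_GS = 1.55 V and V_DS = V_DD − I_D(R_D+R_S) = 9.1 − 0.0537×7.8 = 8.68 V.
Saturation requires V_DS ≥ V_GS − V_t = 0.353 V; 8.68 ≥ 0.353 ✓.

I_D ≈ 0.054 mA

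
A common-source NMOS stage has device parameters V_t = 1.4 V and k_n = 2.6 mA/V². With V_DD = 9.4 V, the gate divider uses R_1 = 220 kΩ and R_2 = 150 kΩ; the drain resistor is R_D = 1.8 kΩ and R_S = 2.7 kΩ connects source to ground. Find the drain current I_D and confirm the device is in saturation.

I_D ≈ 0.63 mA

V_G = V_DD·R_2/(R_1+R_2) = 9.4×150/370 = 3.81 V.
Assume saturation: I_D = (k_n/2)(V_GS − V_t)² with V_GS = V_G − I_D·R_S = 3.81 − 2.7·I_D.
Substituting gives 9.48·I_D² − 17.9·I_D + 7.56 = 0, with roots I_D = 0.634 or 1.26 mA.
The root I_D = 1.26 mA gives V_GS = 0.417 V ≤ V_t, so take I_D = 0.634 mA.
Then V_GS = 2.1 V and V_DS = V_DD − I_D(R_D+R_S) = 9.4 − 0.634×4.5 = 6.55 V.
Saturation requires V_DS ≥ V_GS − V_t = 0.698 V; 6.55 ≥ 0.698 ✓.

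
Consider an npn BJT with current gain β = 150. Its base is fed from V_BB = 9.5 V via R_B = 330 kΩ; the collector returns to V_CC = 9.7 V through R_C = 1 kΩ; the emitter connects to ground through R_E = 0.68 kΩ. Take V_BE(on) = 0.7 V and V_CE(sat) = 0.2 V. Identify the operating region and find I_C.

active; I_C ≈ 3.1 mA

Assume active. Base-emitter loop: I_B = (V_BB − V_BE)/(R_B + (β+1)R_E) = (9.5 − 0.7)/(330 + 151×0.68) = 0.0203 mA.
I_C = β·I_B = 150×0.0203 = 3.05 mA.
V_CE = V_CC − I_C·R_C − I_E·R_E = 9.7 − 3.05×1 − 3.07×0.68 = 4.56 V > V_CE(sat), so the active-region assumption holds.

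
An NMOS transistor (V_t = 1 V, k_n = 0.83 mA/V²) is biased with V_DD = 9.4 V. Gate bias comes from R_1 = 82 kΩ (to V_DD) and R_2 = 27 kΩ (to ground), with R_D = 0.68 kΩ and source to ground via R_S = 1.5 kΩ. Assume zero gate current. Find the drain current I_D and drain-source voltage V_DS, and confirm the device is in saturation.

I_D ≈ 0.31 mA, V_DS ≈ 8.7 V

V_G = V_DD·R_2/(R_1+R_2) = 9.4×27/109 = 2.33 V.
Assume saturation: I_D = (k_n/2)(V_GS − V_t)² with V_GS = V_G − I_D·R_S = 2.33 − 1.5·I_D.
Substituting gives 0.934·I_D² − 2.65·I_D + 0.732 = 0, with roots I_D = 0.31 or 2.53 mA.
The root I_D = 2.53 mA gives V_GS = -1.47 V ≤ V_t, so take I_D = 0.31 mA.
Then V_GS = 1.86 V and V_DS = V_DD − I_D(R_D+R_S) = 9.4 − 0.31×2.18 = 8.72 V.
Saturation requires V_DS ≥ V_GS − V_t = 0.864 V; 8.72 ≥ 0.864 ✓.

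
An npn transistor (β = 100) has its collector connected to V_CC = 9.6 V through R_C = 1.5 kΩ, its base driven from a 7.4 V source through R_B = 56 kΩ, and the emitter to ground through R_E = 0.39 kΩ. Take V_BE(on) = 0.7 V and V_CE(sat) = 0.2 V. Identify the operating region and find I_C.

saturation; I_C ≈ 5 mA

Assume active: I_B = (7.4 − 0.7)/(56 + 101×0.39) = 0.0702 mA, I_C = β·I_B = 7.02 mA.
Then V_CE = 9.6 − 7.02×1.5 − 7.09×0.39 = -3.7 V < 0.2 V — the active assumption fails.
Re-solve with V_CE = 0.2 V. KCL at the emitter: V_E/R_E = (V_BB−0.7−V_E)/R_B + (V_CC−0.2−V_E)/R_C, giving V_E = 1.97 V.
I_C = (V_CC − 0.2 − V_E)/R_C = (9.4 − 1.97)/1.5 = 4.96 mA.
Check: I_B = (6.7 − 1.97)/56 = 0.0845 mA, and β·I_B = 8.45 mA > I_C, confirming saturation.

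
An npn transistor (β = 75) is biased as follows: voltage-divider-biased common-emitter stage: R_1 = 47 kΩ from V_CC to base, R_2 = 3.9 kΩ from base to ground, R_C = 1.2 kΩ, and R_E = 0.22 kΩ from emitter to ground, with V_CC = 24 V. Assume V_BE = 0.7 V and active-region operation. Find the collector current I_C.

Thevenize the base divider: V_Th = V_CC·R_2/(R_1+R_2) = 24×3.9/50.9 = 1.84 V, R_Th = R_1‖R_2 = 3.6 kΩ.
Base-emitter loop: V_Th = I_B·R_Th + V_BE + (β+1)I_B·R_E, so I_B = (1.84 − 0.7) / (3.6 + 76×0.22) = 0.056 mA.
I_C = β·I_B = 75×0.056 = 4.2 mA, and I_E = (β+1)I_B = 4.26 mA.
V_CE = V_CC − I_C·R_C − I_E·R_E = 24 − 4.2×1.2 − 4.26×0.22 = 18 V.
V_CE = 18 V > 0.2 V confirms active-region operation.

I_C ≈ 4.2 mA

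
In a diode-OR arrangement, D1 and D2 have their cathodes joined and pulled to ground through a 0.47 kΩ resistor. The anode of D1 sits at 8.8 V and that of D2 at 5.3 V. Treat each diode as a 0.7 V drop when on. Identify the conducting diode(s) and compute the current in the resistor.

Only D1 conducts; I_R ≈ 17 mA

Assume both conduct. Then node N would need to be at both 8.8−0.7 = 8.1 V and 5.3−0.7 = 4.6 V, which is impossible.
Assume only D1 conducts: V_N = 8.8 − 0.7 = 8.1 V, so I_R = 8.1/0.47 = 17.2 mA.
Check D2: its anode-to-cathode voltage is 5.3 − 8.1 = -2.8 V < 0.7 V, so it is off. The assumption is consistent.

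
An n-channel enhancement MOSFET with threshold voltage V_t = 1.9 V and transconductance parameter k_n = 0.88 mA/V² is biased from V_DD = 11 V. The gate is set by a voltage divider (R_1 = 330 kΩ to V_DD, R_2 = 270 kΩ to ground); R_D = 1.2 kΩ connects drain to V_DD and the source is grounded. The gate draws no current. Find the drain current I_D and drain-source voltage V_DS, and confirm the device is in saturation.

I_D ≈ 4.1 mA, V_DS ≈ 6.1 V

V_G = V_DD·R_2/(R_1+R_2) = 11×270/600 = 4.95 V. With the source grounded, V_GS = V_G = 4.95 V.
Assume saturation: I_D = (k_n/2)(V_GS − V_t)² = (0.88/2)×(4.95 − 1.9)² = 0.44×3.05² = 4.09 mA.
V_DS = V_DD − I_D·R_D = 11 − 4.09×1.2 = 6.09 V.
Saturation requires V_DS ≥ V_GS − V_t = 3.05 V; 6.09 ≥ 3.05 ✓.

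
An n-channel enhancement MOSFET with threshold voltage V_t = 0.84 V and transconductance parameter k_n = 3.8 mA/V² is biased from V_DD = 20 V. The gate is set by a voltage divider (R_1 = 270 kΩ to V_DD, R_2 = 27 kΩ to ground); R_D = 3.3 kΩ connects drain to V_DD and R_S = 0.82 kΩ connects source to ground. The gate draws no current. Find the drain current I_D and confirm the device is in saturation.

V_G = V_DD·R_2/(R_1+R_2) = 20×27/297 = 1.82 V.
Assume saturation: I_D = (k_n/2)(V_GS − V_t)² with V_GS = V_G − I_D·R_S = 1.82 − 0.82·I_D.
Substituting gives 1.28·I_D² − 4.05·I_D + 1.82 = 0, with roots I_D = 0.542 or 2.63 mA.
The root I_D = 2.63 mA gives V_GS = -0.336 V ≤ V_t, so take I_D = 0.542 mA.
Then V_GS = 1.37 V and V_DS = V_DD − I_D(R_D+R_S) = 20 − 0.542×4.12 = 17.8 V.
Saturation requires V_DS ≥ V_GS − V_t = 0.534 V; 17.8 ≥ 0.534 ✓.

I_D ≈ 0.54 mA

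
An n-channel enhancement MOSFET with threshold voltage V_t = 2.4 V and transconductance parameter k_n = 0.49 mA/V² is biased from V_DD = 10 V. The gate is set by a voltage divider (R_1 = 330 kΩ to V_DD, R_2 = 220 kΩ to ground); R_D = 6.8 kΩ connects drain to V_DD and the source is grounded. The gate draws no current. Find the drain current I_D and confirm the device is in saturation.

V_G = V_DD·R_2/(R_1+R_2) = 10×220/550 = 4 V. With the source grounded, V_GS = V_G = 4 V.
Assume saturation: I_D = (k_n/2)(V_GS − V_t)² = (0.49/2)×(4 − 2.4)² = 0.245×1.6² = 0.627 mA.
V_DS = V_DD − I_D·R_D = 10 − 0.627×6.8 = 5.74 V.
Saturation requires V_DS ≥ V_GS − V_t = 1.6 V; 5.74 ≥ 1.6 ✓.

I_D ≈ 0.63 mA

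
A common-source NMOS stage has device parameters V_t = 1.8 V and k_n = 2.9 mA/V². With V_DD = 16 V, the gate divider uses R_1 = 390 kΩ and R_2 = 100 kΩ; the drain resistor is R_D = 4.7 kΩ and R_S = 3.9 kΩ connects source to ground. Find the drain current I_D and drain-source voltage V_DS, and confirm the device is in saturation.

V_G = V_DD·R_2/(R_1+R_2) = 16×100/490 = 3.27 V.
Assume saturation: I_D = (k_n/2)(V_GS − V_t)² with V_GS = V_G − I_D·R_S = 3.27 − 3.9·I_D.
Substituting gives 22.1·I_D² − 17.6·I_D + 3.11 = 0, with roots I_D = 0.266 or 0.531 mA.
The root I_D = 0.531 mA gives V_GS = 1.19 V ≤ V_t, so take I_D = 0.266 mA.
Then V_GS = 2.23 V and V_DS = V_DD − I_D(R_D+R_S) = 16 − 0.266×8.6 = 13.7 V.
Saturation requires V_DS ≥ V_GS − V_t = 0.428 V; 13.7 ≥ 0.428 ✓.

I_D ≈ 0.27 mA, V_DS ≈ 14 V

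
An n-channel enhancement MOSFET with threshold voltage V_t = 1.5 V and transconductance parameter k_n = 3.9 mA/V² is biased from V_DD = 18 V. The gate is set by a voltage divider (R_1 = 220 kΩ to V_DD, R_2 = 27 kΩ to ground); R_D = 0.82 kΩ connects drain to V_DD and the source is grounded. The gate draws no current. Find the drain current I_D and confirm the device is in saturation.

I_D ≈ 0.43 mA

V_G = V_DD·R_2/(R_1+R_2) = 18×27/247 = 1.97 V. With the source grounded, V_GS = V_G = 1.97 V.
Assume saturation: I_D = (k_n/2)(V_GS − V_t)² = (3.9/2)×(1.97 − 1.5)² = 1.95×0.468² = 0.426 mA.
V_DS = V_DD − I_D·R_D = 18 − 0.426×0.82 = 17.7 V.
Saturation requires V_DS ≥ V_GS − V_t = 0.468 V; 17.7 ≥ 0.468 ✓.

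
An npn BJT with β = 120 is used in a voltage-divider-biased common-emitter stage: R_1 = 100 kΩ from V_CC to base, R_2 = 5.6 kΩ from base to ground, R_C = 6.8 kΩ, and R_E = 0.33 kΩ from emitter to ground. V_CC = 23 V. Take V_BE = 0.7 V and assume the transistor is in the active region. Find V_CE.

V_CE ≈ 13 V

Thevenize the base divider: V_Th = V_CC·R_2/(R_1+R_2) = 23×5.6/106 = 1.22 V, R_Th = R_1‖R_2 = 5.3 kΩ.
Base-emitter loop: V_Th = I_B·R_Th + V_BE + (β+1)I_B·R_E, so I_B = (1.22 − 0.7) / (5.3 + 121×0.33) = 0.0115 mA.
I_C = β·I_B = 120×0.0115 = 1.38 mA, and I_E = (β+1)I_B = 1.39 mA.
V_CE = V_CC − I_C·R_C − I_E·R_E = 23 − 1.38×6.8 − 1.39×0.33 = 13.2 V.
V_CE = 13.2 V > 0.2 V confirms active-region operation.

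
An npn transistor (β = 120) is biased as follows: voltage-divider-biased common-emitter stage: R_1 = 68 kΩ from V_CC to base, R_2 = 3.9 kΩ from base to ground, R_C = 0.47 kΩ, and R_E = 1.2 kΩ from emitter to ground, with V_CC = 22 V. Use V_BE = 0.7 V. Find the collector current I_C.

Thevenize the base divider: V_Th = V_CC·R_2/(R_1+R_2) = 22×3.9/71.9 = 1.19 V, R_Th = R_1‖R_2 = 3.69 kΩ.
Base-emitter loop: V_Th = I_B·R_Th + V_BE + (β+1)I_B·R_E, so I_B = (1.19 − 0.7) / (3.69 + 121×1.2) = 0.00331 mA.
I_C = β·I_B = 120×0.00331 = 0.398 mA, and I_E = (β+1)I_B = 0.401 mA.
V_CE = V_CC − I_C·R_C − I_E·R_E = 22 − 0.398×0.47 − 0.401×1.2 = 21.3 V.
V_CE = 21.3 V > 0.2 V confirms active-region operation.

I_C ≈ 0.4 mA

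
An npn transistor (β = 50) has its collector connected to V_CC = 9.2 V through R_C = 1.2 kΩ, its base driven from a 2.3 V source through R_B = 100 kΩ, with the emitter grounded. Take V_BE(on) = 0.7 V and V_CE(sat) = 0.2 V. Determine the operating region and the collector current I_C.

active; I_C ≈ 0.8 mA

Assume active. Base-emitter loop: I_B = (V_BB − V_BE)/R_B = (2.3 − 0.7)/100 = 0.016 mA.
I_C = β·I_B = 50×0.016 = 0.8 mA.
V_CE = V_CC − I_C·R_C = 9.2 − 0.8×1.2 = 8.24 V > V_CE(sat), so the active-region assumption holds.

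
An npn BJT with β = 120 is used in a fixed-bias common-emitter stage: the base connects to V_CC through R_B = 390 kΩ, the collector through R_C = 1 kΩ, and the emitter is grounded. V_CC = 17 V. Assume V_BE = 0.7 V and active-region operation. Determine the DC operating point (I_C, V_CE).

I_C ≈ 5 mA, V_CE ≈ 12 V

Base loop: V_CC = I_B·R_B + V_BE, so I_B = (17 − 0.7)/390 kΩ = 0.0418 mA.
In the active region I_C = β·I_B = 120 × 0.0418 = 5.02 mA.
Collector loop: V_CE = V_CC − I_C·R_C = 17 − 5.02×1 = 12 V.
Since V_CE = 12 V > V_CE(sat) ≈ 0.2 V, the transistor is in the active region as assumed.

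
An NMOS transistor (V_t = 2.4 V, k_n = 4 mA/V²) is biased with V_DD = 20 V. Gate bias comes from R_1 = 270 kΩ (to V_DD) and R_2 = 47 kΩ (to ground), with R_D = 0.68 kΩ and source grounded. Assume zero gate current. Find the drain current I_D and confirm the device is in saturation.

V_G = V_DD·R_2/(R_1+R_2) = 20×47/317 = 2.97 V. With the source grounded, V_GS = V_G = 2.97 V.
Assume saturation: I_D = (k_n/2)(V_GS − V_t)² = (4/2)×(2.97 − 2.4)² = 2×0.565² = 0.639 mA.
V_DS = V_DD − I_D·R_D = 20 − 0.639×0.68 = 19.6 V.
Saturation requires V_DS ≥ V_GS − V_t = 0.565 V; 19.6 ≥ 0.565 ✓.

I_D ≈ 0.64 mA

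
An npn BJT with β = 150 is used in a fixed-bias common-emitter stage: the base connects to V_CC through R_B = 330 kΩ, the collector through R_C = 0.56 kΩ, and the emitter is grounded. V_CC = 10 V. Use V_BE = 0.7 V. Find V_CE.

V_CE ≈ 7.6 V

Base loop: V_CC = I_B·R_B + V_BE, so I_B = (10 − 0.7)/330 kΩ = 0.0282 mA.
In the active region I_C = β·I_B = 150 × 0.0282 = 4.23 mA.
Collector loop: V_CE = V_CC − I_C·R_C = 10 − 4.23×0.56 = 7.63 V.
Since V_CE = 7.63 V > V_CE(sat) ≈ 0.2 V, the transistor is in the active region as assumed.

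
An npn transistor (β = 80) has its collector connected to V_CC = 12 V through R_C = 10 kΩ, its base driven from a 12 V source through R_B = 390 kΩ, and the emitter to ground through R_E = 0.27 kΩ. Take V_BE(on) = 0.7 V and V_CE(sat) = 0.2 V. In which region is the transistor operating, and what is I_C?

saturation; I_C ≈ 1.1 mA

Assume active: I_B = (12 − 0.7)/(390 + 81×0.27) = 0.0274 mA, I_C = β·I_B = 2.19 mA.
Then V_CE = 12 − 2.19×10 − 2.22×0.27 = -10.5 V < 0.2 V — the active assumption fails.
Re-solve with V_CE = 0.2 V. KCL at the emitter: V_E/R_E = (V_BB−0.7−V_E)/R_B + (V_CC−0.2−V_E)/R_C, giving V_E = 0.318 V.
I_C = (V_CC − 0.2 − V_E)/R_C = (11.8 − 0.318)/10 = 1.15 mA.
Check: I_B = (11.3 − 0.318)/390 = 0.0282 mA, and β·I_B = 2.25 mA > I_C, confirming saturation.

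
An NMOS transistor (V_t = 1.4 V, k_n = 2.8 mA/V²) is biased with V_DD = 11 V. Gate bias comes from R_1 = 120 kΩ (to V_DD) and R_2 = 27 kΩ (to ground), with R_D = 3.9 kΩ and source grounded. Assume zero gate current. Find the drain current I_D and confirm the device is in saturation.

I_D ≈ 0.54 mA

V_G = V_DD·R_2/(R_1+R_2) = 11×27/147 = 2.02 V. With the source grounded, V_GS = V_G = 2.02 V.
Assume saturation: I_D = (k_n/2)(V_GS − V_t)² = (2.8/2)×(2.02 − 1.4)² = 1.4×0.62² = 0.539 mA.
V_DS = V_DD − I_D·R_D = 11 − 0.539×3.9 = 8.9 V.
Saturation requires V_DS ≥ V_GS − V_t = 0.62 V; 8.9 ≥ 0.62 ✓.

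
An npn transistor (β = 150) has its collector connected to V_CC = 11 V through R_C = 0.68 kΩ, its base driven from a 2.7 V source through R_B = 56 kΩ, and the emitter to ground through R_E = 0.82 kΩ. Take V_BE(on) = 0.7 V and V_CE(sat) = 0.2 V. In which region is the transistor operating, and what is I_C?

Assume active. Base-emitter loop: I_B = (V_BB − V_BE)/(R_B + (β+1)R_E) = (2.7 − 0.7)/(56 + 151×0.82) = 0.0111 mA.
I_C = β·I_B = 150×0.0111 = 1.67 mA.
V_CE = V_CC − I_C·R_C − I_E·R_E = 11 − 1.67×0.68 − 1.68×0.82 = 8.49 V > V_CE(sat), so the active-region assumption holds.

active; I_C ≈ 1.7 mA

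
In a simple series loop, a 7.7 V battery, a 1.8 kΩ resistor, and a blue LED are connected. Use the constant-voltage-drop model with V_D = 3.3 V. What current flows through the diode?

KVL around the loop: 7.7 = V_D + I·R = 3.3 + I × 1.8 kΩ.
So I = (7.7 − 3.3) / 1.8 kΩ = 4.4 / 1.8 = 2.44 mA.

I ≈ 2.4 mA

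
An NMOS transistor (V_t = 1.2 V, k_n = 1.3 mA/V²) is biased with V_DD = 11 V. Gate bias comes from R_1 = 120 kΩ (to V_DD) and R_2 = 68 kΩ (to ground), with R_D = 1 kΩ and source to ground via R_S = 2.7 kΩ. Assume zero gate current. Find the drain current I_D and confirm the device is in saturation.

I_D ≈ 0.66 mA

V_G = V_DD·R_2/(R_1+R_2) = 11×68/188 = 3.98 V.
Assume saturation: I_D = (k_n/2)(V_GS − V_t)² with V_GS = V_G − I_D·R_S = 3.98 − 2.7·I_D.
Substituting gives 4.74·I_D² − 10.8·I_D + 5.02 = 0, with roots I_D = 0.657 or 1.61 mA.
The root I_D = 1.61 mA gives V_GS = -0.375 V ≤ V_t, so take I_D = 0.657 mA.
Then V_GS = 2.21 V and V_DS = V_DD − I_D(R_D+R_S) = 11 − 0.657×3.7 = 8.57 V.
Saturation requires V_DS ≥ V_GS − V_t = 1.01 V; 8.57 ≥ 1.01 ✓.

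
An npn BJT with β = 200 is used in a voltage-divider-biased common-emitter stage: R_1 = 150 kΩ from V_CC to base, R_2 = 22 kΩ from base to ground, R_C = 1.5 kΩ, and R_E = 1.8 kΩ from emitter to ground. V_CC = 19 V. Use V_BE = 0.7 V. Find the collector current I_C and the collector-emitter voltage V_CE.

I_C ≈ 0.91 mA, V_CE ≈ 16 V

Thevenize the base divider: V_Th = V_CC·R_2/(R_1+R_2) = 19×22/172 = 2.43 V, R_Th = R_1‖R_2 = 19.2 kΩ.
Base-emitter loop: V_Th = I_B·R_Th + V_BE + (β+1)I_B·R_E, so I_B = (2.43 − 0.7) / (19.2 + 201×1.8) = 0.00454 mA.
I_C = β·I_B = 200×0.00454 = 0.908 mA, and I_E = (β+1)I_B = 0.913 mA.
V_CE = V_CC − I_C·R_C − I_E·R_E = 19 − 0.908×1.5 − 0.913×1.8 = 16 V.
V_CE = 16 V > 0.2 V confirms active-region operation.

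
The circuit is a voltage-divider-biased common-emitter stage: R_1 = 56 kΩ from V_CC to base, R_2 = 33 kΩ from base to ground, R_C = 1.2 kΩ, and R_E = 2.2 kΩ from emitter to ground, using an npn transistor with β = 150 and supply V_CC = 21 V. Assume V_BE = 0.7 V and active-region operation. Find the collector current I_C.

Thevenize the base divider: V_Th = V_CC·R_2/(R_1+R_2) = 21×33/89 = 7.79 V, R_Th = R_1‖R_2 = 20.8 kΩ.
Base-emitter loop: V_Th = I_B·R_Th + V_BE + (β+1)I_B·R_E, so I_B = (7.79 − 0.7) / (20.8 + 151×2.2) = 0.0201 mA.
I_C = β·I_B = 150×0.0201 = 3.01 mA, and I_E = (β+1)I_B = 3.03 mA.
V_CE = V_CC − I_C·R_C − I_E·R_E = 21 − 3.01×1.2 − 3.03×2.2 = 10.7 V.
V_CE = 10.7 V > 0.2 V confirms active-region operation.

I_C ≈ 3 mA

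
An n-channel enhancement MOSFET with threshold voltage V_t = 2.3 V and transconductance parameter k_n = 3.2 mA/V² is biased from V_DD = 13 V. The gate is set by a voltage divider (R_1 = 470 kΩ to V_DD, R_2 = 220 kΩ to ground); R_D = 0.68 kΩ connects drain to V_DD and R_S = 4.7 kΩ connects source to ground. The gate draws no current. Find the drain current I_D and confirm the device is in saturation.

V_G = V_DD·R_2/(R_1+R_2) = 13×220/690 = 4.14 V.
Assume saturation: I_D = (k_n/2)(V_GS − V_t)² with V_GS = V_G − I_D·R_S = 4.14 − 4.7·I_D.
Substituting gives 35.3·I_D² − 28.7·I_D + 5.45 = 0, with roots I_D = 0.3 or 0.513 mA.
The root I_D = 0.513 mA gives V_GS = 1.73 V ≤ V_t, so take I_D = 0.3 mA.
Then V_GS = 2.73 V and V_DS = V_DD − I_D(R_D+R_S) = 13 − 0.3×5.38 = 11.4 V.
Saturation requires V_DS ≥ V_GS − V_t = 0.433 V; 11.4 ≥ 0.433 ✓.

I_D ≈ 0.3 mA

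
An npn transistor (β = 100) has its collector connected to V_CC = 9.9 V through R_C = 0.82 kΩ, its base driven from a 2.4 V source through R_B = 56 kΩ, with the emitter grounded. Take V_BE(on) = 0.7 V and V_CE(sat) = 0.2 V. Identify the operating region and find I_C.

Assume active. Base-emitter loop: I_B = (V_BB − V_BE)/R_B = (2.4 − 0.7)/56 = 0.0304 mA.
I_C = β·I_B = 100×0.0304 = 3.04 mA.
V_CE = V_CC − I_C·R_C = 9.9 − 3.04×0.82 = 7.41 V > V_CE(sat), so the active-region assumption holds.

active; I_C ≈ 3 mA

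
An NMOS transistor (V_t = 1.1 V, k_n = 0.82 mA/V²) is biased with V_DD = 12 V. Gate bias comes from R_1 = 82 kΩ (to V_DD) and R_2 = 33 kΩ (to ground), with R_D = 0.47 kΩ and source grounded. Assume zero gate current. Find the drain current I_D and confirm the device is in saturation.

V_G = V_DD·R_2/(R_1+R_2) = 12×33/115 = 3.44 V. With the source grounded, V_GS = V_G = 3.44 V.
Assume saturation: I_D = (k_n/2)(V_GS − V_t)² = (0.82/2)×(3.44 − 1.1)² = 0.41×2.34² = 2.25 mA.
V_DS = V_DD − I_D·R_D = 12 − 2.25×0.47 = 10.9 V.
Saturation requires V_DS ≥ V_GS − V_t = 2.34 V; 10.9 ≥ 2.34 ✓.

I_D ≈ 2.3 mA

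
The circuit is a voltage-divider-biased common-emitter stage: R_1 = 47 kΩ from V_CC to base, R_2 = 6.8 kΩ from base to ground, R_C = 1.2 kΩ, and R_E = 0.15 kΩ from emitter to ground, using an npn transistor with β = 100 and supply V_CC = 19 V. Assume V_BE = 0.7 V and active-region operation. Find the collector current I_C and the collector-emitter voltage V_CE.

I_C ≈ 8.1 mA, V_CE ≈ 8.1 V

Thevenize the base divider: V_Th = V_CC·R_2/(R_1+R_2) = 19×6.8/53.8 = 2.4 V, R_Th = R_1‖R_2 = 5.94 kΩ.
Base-emitter loop: V_Th = I_B·R_Th + V_BE + (β+1)I_B·R_E, so I_B = (2.4 − 0.7) / (5.94 + 101×0.15) = 0.0807 mA.
I_C = β·I_B = 100×0.0807 = 8.07 mA, and I_E = (β+1)I_B = 8.15 mA.
V_CE = V_CC − I_C·R_C − I_E·R_E = 19 − 8.07×1.2 − 8.15×0.15 = 8.1 V.
V_CE = 8.1 V > 0.2 V confirms active-region operation.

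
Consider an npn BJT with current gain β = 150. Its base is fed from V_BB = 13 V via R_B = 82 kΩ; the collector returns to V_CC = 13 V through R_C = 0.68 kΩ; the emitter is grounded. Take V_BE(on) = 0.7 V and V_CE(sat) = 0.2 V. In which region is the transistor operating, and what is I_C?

saturation; I_C ≈ 19 mA

Assume active: I_B = (13 − 0.7)/82 = 0.15 mA, giving I_C = β·I_B = 22.5 mA.
But then V_CE = 13 − 22.5×0.68 = -2.3 V < V_CE(sat) = 0.2 V — impossible in the active region.
So the transistor is saturated. With V_CE = 0.2 V, I_C = (V_CC − 0.2)/R_C = 12.8/0.68 = 18.8 mA.
Check: β·I_B = 22.5 mA > I_C = 18.8 mA, confirming saturation.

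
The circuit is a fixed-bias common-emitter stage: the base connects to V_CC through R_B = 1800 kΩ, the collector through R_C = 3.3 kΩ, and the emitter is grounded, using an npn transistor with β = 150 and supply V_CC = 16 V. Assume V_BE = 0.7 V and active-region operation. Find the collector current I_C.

I_C ≈ 1.3 mA

Base loop: V_CC = I_B·R_B + V_BE, so I_B = (16 − 0.7)/1800 kΩ = 0.0085 mA.
In the active region I_C = β·I_B = 150 × 0.0085 = 1.28 mA.
Collector loop: V_CE = V_CC − I_C·R_C = 16 − 1.28×3.3 = 11.8 V.
Since V_CE = 11.8 V > V_CE(sat) ≈ 0.2 V, the transistor is in the active region as assumed.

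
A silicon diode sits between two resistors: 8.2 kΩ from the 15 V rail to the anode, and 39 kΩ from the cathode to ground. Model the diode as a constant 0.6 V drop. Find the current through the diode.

The two resistors are in series with the diode, so KVL gives 15 = I·8.2 + 0.6 + I·39.
I = (15 − 0.6) / (8.2 + 39) kΩ = 14.4 / 47.2 = 0.305 mA.

I ≈ 0.31 mA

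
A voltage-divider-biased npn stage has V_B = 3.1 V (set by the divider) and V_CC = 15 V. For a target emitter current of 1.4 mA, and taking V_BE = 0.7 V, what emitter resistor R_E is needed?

V_E = V_B − V_BE = 3.1 − 0.7 = 2.4 V.
R_E = V_E / I_E = 2.4 / 1.4 = 1.71 kΩ.

R_E ≈ 1.7 kΩ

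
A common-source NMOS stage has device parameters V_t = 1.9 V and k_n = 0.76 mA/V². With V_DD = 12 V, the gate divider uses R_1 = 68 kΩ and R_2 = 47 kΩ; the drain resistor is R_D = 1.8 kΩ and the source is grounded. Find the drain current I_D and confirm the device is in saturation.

V_G = V_DD·R_2/(R_1+R_2) = 12×47/115 = 4.9 V. With the source grounded, V_GS = V_G = 4.9 V.
Assume saturation: I_D = (k_n/2)(V_GS − V_t)² = (0.76/2)×(4.9 − 1.9)² = 0.38×3² = 3.43 mA.
V_DS = V_DD − I_D·R_D = 12 − 3.43×1.8 = 5.83 V.
Saturation requires V_DS ≥ V_GS − V_t = 3 V; 5.83 ≥ 3 ✓.

I_D ≈ 3.4 mA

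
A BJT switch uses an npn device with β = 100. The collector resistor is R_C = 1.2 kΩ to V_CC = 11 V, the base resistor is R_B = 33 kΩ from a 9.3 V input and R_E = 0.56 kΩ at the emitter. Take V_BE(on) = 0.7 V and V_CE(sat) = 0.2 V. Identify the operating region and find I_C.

Assume active: I_B = (9.3 − 0.7)/(33 + 101×0.56) = 0.096 mA, I_C = β·I_B = 9.6 mA.
Then V_CE = 11 − 9.6×1.2 − 9.7×0.56 = -5.95 V < 0.2 V — the active assumption fails.
Re-solve with V_CE = 0.2 V. KCL at the emitter: V_E/R_E = (V_BB−0.7−V_E)/R_B + (V_CC−0.2−V_E)/R_C, giving V_E = 3.5 V.
I_C = (V_CC − 0.2 − V_E)/R_C = (10.8 − 3.5)/1.2 = 6.09 mA.
Check: I_B = (8.6 − 3.5)/33 = 0.155 mA, and β·I_B = 15.5 mA > I_C, confirming saturation.

saturation; I_C ≈ 6.1 mA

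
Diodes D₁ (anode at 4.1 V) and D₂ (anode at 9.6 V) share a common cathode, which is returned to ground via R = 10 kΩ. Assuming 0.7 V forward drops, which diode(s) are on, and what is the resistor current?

Only D₂ conducts; I_R ≈ 0.89 mA

Assume both conduct. Then node N would need to be at both 4.1−0.7 = 3.4 V and 9.6−0.7 = 8.9 V, which is impossible.
Assume only D₂ conducts: V_N = 9.6 − 0.7 = 8.9 V, so I_R = 8.9/10 = 0.89 mA.
Check D₁: its anode-to-cathode voltage is 4.1 − 8.9 = -4.8 V < 0.7 V, so it is off. The assumption is consistent.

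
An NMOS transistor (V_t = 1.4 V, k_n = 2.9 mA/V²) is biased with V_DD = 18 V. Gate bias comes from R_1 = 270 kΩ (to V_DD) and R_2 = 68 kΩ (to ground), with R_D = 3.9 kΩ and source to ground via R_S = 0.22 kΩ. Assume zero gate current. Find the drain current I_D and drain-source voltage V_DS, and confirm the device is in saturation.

I_D ≈ 3.3 mA, V_DS ≈ 4.5 V

V_G = V_DD·R_2/(R_1+R_2) = 18×68/338 = 3.62 V.
Assume saturation: I_D = (k_n/2)(V_GS − V_t)² with V_GS = V_G − I_D·R_S = 3.62 − 0.22·I_D.
Substituting gives 0.0702·I_D² − 2.42·I_D + 7.15 = 0, with roots I_D = 3.27 or 31.2 mA.
The root I_D = 31.2 mA gives V_GS = -3.24 V ≤ V_t, so take I_D = 3.27 mA.
Then V_GS = 2.9 V and V_DS = V_DD − I_D(R_D+R_S) = 18 − 3.27×4.12 = 4.53 V.
Saturation requires V_DS ≥ V_GS − V_t = 1.5 V; 4.53 ≥ 1.5 ✓.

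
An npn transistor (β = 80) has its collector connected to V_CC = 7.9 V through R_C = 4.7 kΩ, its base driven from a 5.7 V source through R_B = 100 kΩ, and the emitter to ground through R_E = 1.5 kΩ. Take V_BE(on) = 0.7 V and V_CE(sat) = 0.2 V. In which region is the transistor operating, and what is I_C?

saturation; I_C ≈ 1.2 mA

Assume active: I_B = (5.7 − 0.7)/(100 + 81×1.5) = 0.0226 mA, I_C = β·I_B = 1.81 mA.
Then V_CE = 7.9 − 1.81×4.7 − 1.83×1.5 = -3.33 V < 0.2 V — the active assumption fails.
Re-solve with V_CE = 0.2 V. KCL at the emitter: V_E/R_E = (V_BB−0.7−V_E)/R_B + (V_CC−0.2−V_E)/R_C, giving V_E = 1.9 V.
I_C = (V_CC − 0.2 − V_E)/R_C = (7.7 − 1.9)/4.7 = 1.23 mA.
Check: I_B = (5 − 1.9)/100 = 0.031 mA, and β·I_B = 2.48 mA > I_C, confirming saturation.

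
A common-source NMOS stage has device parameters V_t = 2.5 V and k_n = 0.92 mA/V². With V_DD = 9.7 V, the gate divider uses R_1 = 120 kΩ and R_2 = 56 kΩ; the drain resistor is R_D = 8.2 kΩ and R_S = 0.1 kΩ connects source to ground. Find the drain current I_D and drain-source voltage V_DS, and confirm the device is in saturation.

I_D ≈ 0.15 mA, V_DS ≈ 8.5 V

V_G = V_DD·R_2/(R_1+R_2) = 9.7×56/176 = 3.09 V.
Assume saturation: I_D = (k_n/2)(V_GS − V_t)² with V_GS = V_G − I_D·R_S = 3.09 − 0.1·I_D.
Substituting gives 0.0046·I_D² − 1.05·I_D + 0.158 = 0, with roots I_D = 0.15 or 229 mA.
The root I_D = 229 mA gives V_GS = -19.8 V ≤ V_t, so take I_D = 0.15 mA.
Then V_GS = 3.07 V and V_DS = V_DD − I_D(R_D+R_S) = 9.7 − 0.15×8.3 = 8.45 V.
Saturation requires V_DS ≥ V_GS − V_t = 0.571 V; 8.45 ≥ 0.571 ✓.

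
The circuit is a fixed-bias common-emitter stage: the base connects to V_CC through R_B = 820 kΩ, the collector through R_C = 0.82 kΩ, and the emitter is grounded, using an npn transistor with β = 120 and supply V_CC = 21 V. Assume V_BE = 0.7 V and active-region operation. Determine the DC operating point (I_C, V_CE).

Base loop: V_CC = I_B·R_B + V_BE, so I_B = (21 − 0.7)/820 kΩ = 0.0248 mA.
In the active region I_C = β·I_B = 120 × 0.0248 = 2.97 mA.
Collector loop: V_CE = V_CC − I_C·R_C = 21 − 2.97×0.82 = 18.6 V.
Since V_CE = 18.6 V > V_CE(sat) ≈ 0.2 V, the transistor is in the active region as assumed.

I_C ≈ 3 mA, V_CE ≈ 19 V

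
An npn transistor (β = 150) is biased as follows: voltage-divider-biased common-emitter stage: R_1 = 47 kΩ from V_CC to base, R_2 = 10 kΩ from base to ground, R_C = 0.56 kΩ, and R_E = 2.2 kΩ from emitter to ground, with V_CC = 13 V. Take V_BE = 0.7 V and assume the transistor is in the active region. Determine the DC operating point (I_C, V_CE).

I_C ≈ 0.7 mA, V_CE ≈ 11 V

Thevenize the base divider: V_Th = V_CC·R_2/(R_1+R_2) = 13×10/57 = 2.28 V, R_Th = R_1‖R_2 = 8.25 kΩ.
Base-emitter loop: V_Th = I_B·R_Th + V_BE + (β+1)I_B·R_E, so I_B = (2.28 − 0.7) / (8.25 + 151×2.2) = 0.00464 mA.
I_C = β·I_B = 150×0.00464 = 0.696 mA, and I_E = (β+1)I_B = 0.701 mA.
V_CE = V_CC − I_C·R_C − I_E·R_E = 13 − 0.696×0.56 − 0.701×2.2 = 11.1 V.
V_CE = 11.1 V > 0.2 V confirms active-region operation.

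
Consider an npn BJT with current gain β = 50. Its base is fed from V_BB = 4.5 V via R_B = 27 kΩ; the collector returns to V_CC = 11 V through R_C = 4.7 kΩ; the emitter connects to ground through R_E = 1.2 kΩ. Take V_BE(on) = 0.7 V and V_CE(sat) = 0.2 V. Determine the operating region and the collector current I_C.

saturation; I_C ≈ 1.8 mA

Assume active: I_B = (4.5 − 0.7)/(27 + 51×1.2) = 0.0431 mA, I_C = β·I_B = 2.15 mA.
Then V_CE = 11 − 2.15×4.7 − 2.2×1.2 = -1.76 V < 0.2 V — the active assumption fails.
Re-solve with V_CE = 0.2 V. KCL at the emitter: V_E/R_E = (V_BB−0.7−V_E)/R_B + (V_CC−0.2−V_E)/R_C, giving V_E = 2.25 V.
I_C = (V_CC − 0.2 − V_E)/R_C = (10.8 − 2.25)/4.7 = 1.82 mA.
Check: I_B = (3.8 − 2.25)/27 = 0.0574 mA, and β·I_B = 2.87 mA > I_C, confirming saturation.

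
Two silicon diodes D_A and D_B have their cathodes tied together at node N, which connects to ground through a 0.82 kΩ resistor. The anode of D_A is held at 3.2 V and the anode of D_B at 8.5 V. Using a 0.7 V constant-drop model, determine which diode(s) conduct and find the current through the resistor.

Only D_B conducts; I_R ≈ 9.5 mA

Assume both conduct. Then node N would need to be at both 3.2−0.7 = 2.5 V and 8.5−0.7 = 7.8 V, which is impossible.
Assume only D_B conducts: V_N = 8.5 − 0.7 = 7.8 V, so I_R = 7.8/0.82 = 9.51 mA.
Check D_A: its anode-to-cathode voltage is 3.2 − 7.8 = -4.6 V < 0.7 V, so it is off. The assumption is consistent.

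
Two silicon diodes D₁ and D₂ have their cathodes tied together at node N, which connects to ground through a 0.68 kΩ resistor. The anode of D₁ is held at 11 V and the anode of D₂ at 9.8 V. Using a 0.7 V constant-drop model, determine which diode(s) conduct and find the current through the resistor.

Assume both conduct. Then node N would need to be at both 11−0.7 = 10.3 V and 9.8−0.7 = 9.1 V, which is impossible.
Assume only D₁ conducts: V_N = 11 − 0.7 = 10.3 V, so I_R = 10.3/0.68 = 15.1 mA.
Check D₂: its anode-to-cathode voltage is 9.8 − 10.3 = -0.5 V < 0.7 V, so it is off. The assumption is consistent.

Only D₁ conducts; I_R ≈ 15 mA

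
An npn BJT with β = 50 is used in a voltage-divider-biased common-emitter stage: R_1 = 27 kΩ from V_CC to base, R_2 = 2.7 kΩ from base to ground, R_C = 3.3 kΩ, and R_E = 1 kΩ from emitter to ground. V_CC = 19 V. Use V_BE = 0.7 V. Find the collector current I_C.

I_C ≈ 0.96 mA

Thevenize the base divider: V_Th = V_CC·R_2/(R_1+R_2) = 19×2.7/29.7 = 1.73 V, R_Th = R_1‖R_2 = 2.45 kΩ.
Base-emitter loop: V_Th = I_B·R_Th + V_BE + (β+1)I_B·R_E, so I_B = (1.73 − 0.7) / (2.45 + 51×1) = 0.0192 mA.
I_C = β·I_B = 50×0.0192 = 0.961 mA, and I_E = (β+1)I_B = 0.98 mA.
V_CE = V_CC − I_C·R_C − I_E·R_E = 19 − 0.961×3.3 − 0.98×1 = 14.8 V.
V_CE = 14.8 V > 0.2 V confirms active-region operation.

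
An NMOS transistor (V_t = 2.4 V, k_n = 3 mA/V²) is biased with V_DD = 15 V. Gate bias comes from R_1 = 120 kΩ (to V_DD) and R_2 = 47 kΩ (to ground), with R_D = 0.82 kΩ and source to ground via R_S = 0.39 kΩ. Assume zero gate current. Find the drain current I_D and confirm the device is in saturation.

I_D ≈ 1.8 mA

V_G = V_DD·R_2/(R_1+R_2) = 15×47/167 = 4.22 V.
Assume saturation: I_D = (k_n/2)(V_GS − V_t)² with V_GS = V_G − I_D·R_S = 4.22 − 0.39·I_D.
Substituting gives 0.228·I_D² − 3.13·I_D + 4.98 = 0, with roots I_D = 1.83 or 11.9 mA.
The root I_D = 11.9 mA gives V_GS = -0.415 V ≤ V_t, so take I_D = 1.83 mA.
Then V_GS = 3.51 V and V_DS = V_DD − I_D(R_D+R_S) = 15 − 1.83×1.21 = 12.8 V.
Saturation requires V_DS ≥ V_GS − V_t = 1.11 V; 12.8 ≥ 1.11 ✓.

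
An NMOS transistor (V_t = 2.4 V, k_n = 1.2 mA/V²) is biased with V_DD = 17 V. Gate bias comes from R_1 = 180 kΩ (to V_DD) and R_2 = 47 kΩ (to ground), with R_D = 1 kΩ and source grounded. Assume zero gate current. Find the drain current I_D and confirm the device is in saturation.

V_G = V_DD·R_2/(R_1+R_2) = 17×47/227 = 3.52 V. With the source grounded, V_GS = V_G = 3.52 V.
Assume saturation: I_D = (k_n/2)(V_GS − V_t)² = (1.2/2)×(3.52 − 2.4)² = 0.6×1.12² = 0.752 mA.
V_DS = V_DD − I_D·R_D = 17 − 0.752×1 = 16.2 V.
Saturation requires V_DS ≥ V_GS − V_t = 1.12 V; 16.2 ≥ 1.12 ✓.

I_D ≈ 0.75 mA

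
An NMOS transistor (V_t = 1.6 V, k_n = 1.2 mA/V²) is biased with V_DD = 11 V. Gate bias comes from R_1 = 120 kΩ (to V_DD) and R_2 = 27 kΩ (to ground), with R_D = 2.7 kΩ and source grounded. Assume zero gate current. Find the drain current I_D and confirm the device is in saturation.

I_D ≈ 0.11 mA

V_G = V_DD·R_2/(R_1+R_2) = 11×27/147 = 2.02 V. With the source grounded, V_GS = V_G = 2.02 V.
Assume saturation: I_D = (k_n/2)(V_GS − V_t)² = (1.2/2)×(2.02 − 1.6)² = 0.6×0.42² = 0.106 mA.
V_DS = V_DD − I_D·R_D = 11 − 0.106×2.7 = 10.7 V.
Saturation requires V_DS ≥ V_GS − V_t = 0.42 V; 10.7 ≥ 0.42 ✓.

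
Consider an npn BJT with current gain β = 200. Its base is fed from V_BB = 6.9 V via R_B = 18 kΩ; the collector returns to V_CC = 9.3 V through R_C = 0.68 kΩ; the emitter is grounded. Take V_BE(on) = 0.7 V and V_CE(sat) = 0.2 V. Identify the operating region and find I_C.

Assume active: I_B = (6.9 − 0.7)/18 = 0.344 mA, giving I_C = β·I_B = 68.9 mA.
But then V_CE = 9.3 − 68.9×0.68 = -37.5 V < V_CE(sat) = 0.2 V — impossible in the active region.
So the transistor is saturated. With V_CE = 0.2 V, I_C = (V_CC − 0.2)/R_C = 9.1/0.68 = 13.4 mA.
Check: β·I_B = 68.9 mA > I_C = 13.4 mA, confirming saturation.

saturation; I_C ≈ 13 mA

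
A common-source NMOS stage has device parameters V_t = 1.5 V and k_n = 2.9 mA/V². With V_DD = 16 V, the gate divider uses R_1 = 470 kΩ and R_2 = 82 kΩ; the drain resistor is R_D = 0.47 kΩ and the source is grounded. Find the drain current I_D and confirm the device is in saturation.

I_D ≈ 1.1 mA

V_G = V_DD·R_2/(R_1+R_2) = 16×82/552 = 2.38 V. With the source grounded, V_GS = V_G = 2.38 V.
Assume saturation: I_D = (k_n/2)(V_GS − V_t)² = (2.9/2)×(2.38 − 1.5)² = 1.45×0.877² = 1.11 mA.
V_DS = V_DD − I_D·R_D = 16 − 1.11×0.47 = 15.5 V.
Saturation requires V_DS ≥ V_GS − V_t = 0.877 V; 15.5 ≥ 0.877 ✓.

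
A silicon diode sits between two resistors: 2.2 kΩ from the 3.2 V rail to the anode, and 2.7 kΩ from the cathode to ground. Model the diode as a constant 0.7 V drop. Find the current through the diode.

I ≈ 0.51 mA

The two resistors are in series with the diode, so KVL gives 3.2 = I·2.2 + 0.7 + I·2.7.
I = (3.2 − 0.7) / (2.2 + 2.7) kΩ = 2.5 / 4.9 = 0.51 mA.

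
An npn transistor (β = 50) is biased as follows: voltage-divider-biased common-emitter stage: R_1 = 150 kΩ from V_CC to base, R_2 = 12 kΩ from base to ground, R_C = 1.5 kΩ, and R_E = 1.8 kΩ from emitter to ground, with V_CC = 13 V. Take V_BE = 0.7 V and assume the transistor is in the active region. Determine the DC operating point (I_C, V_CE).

Thevenize the base divider: V_Th = V_CC·R_2/(R_1+R_2) = 13×12/162 = 0.963 V, R_Th = R_1‖R_2 = 11.1 kΩ.
Base-emitter loop: V_Th = I_B·R_Th + V_BE + (β+1)I_B·R_E, so I_B = (0.963 − 0.7) / (11.1 + 51×1.8) = 0.00256 mA.
I_C = β·I_B = 50×0.00256 = 0.128 mA, and I_E = (β+1)I_B = 0.13 mA.
V_CE = V_CC − I_C·R_C − I_E·R_E = 13 − 0.128×1.5 − 0.13×1.8 = 12.6 V.
V_CE = 12.6 V > 0.2 V confirms active-region operation.

I_C ≈ 0.13 mA, V_CE ≈ 13 V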